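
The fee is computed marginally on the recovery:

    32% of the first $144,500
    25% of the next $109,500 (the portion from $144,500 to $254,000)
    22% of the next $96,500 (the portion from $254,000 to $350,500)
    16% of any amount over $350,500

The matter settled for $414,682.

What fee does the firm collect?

First $144,500 at 32% = $46,240.00
Next $109,500 at 25% = $27,375.00
Next $96,500 at 22% = $21,230.00
Remaining $64,182 at 16% = $10,269.12
Fee: $46,240.00 + $27,375.00 + $21,230.00 + $10,269.12 = $105,114.12

$105,114.12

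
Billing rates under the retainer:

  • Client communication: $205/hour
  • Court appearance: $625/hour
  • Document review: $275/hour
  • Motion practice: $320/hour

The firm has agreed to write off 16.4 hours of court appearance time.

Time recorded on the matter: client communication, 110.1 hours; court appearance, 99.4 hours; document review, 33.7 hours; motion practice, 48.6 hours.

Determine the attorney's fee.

$99,265.00

Client communication: 110.1 × $205 = $22,570.50
Court appearance: 99.4 × $625 = $62,125.00
Document review: 33.7 × $275 = $9,267.50
Motion practice: 48.6 × $320 = $15,552.00
Subtotal: $109,515.00
Write-off: 16.4 × $625 = $10,250.00
Total: $109,515.00 − $10,250.00 = $99,265.00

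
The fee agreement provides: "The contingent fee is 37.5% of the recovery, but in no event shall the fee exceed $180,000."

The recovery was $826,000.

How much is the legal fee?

$180,000.00

37.5% of $826,000 = $309,750.00
That exceeds the $180,000 cap, so the fee is capped at $180,000.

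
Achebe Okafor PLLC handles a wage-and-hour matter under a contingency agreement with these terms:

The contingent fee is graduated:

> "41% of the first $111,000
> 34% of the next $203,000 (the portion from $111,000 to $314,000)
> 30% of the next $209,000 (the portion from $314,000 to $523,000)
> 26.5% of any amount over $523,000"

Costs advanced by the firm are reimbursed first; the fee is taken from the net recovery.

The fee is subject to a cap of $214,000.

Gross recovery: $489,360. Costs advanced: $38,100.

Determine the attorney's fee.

Fee base (net of costs): $489,360 − $38,100 = $451,260
First $111,000 at 41% = $45,510.00
Next $203,000 at 34% = $69,020.00
Remaining $137,260 at 30% = $41,178.00
Fee: $45,510.00 + $69,020.00 + $41,178.00 = $155,708.00
$155,708.00 is under the $214,000 cap.

$155,708.00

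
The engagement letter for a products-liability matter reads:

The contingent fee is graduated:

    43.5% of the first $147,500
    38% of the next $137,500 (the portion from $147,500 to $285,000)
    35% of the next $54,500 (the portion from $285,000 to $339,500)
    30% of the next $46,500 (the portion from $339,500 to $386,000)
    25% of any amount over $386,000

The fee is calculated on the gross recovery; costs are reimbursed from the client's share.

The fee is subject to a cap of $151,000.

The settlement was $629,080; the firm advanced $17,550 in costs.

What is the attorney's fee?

Fee base is the gross recovery, $629,080; costs are reimbursed separately.
First $147,500 at 43.5% = $64,162.50
Next $137,500 at 38% = $52,250.00
Next $54,500 at 35% = $19,075.00
Next $46,500 at 30% = $13,950.00
Remaining $243,080 at 25% = $60,770.00
Fee: $64,162.50 + $52,250.00 + $19,075.00 + $13,950.00 + $60,770.00 = $210,207.50
$210,207.50 exceeds the $151,000 cap, so the fee is capped at $151,000.00.

$151,000.00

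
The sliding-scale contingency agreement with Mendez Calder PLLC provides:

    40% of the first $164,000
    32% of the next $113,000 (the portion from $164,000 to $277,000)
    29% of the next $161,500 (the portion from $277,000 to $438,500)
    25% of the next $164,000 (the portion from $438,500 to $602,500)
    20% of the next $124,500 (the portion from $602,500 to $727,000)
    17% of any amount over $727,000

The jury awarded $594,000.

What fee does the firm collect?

First $164,000 at 40% = $65,600.00
Next $113,000 at 32% = $36,160.00
Next $161,500 at 29% = $46,835.00
Remaining $155,500 at 25% = $38,875.00
Fee: $65,600.00 + $36,160.00 + $46,835.00 + $38,875.00 = $187,470.00

$187,470.00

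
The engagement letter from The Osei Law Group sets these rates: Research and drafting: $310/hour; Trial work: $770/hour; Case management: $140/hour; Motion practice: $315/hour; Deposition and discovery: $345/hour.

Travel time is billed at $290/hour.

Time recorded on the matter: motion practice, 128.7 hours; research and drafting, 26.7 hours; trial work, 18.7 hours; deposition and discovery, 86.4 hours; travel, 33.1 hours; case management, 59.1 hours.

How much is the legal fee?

$110,897.50

Research and drafting: 26.7 × $310 = $8,277.00
Trial work: 18.7 × $770 = $14,399.00
Case management: 59.1 × $140 = $8,274.00
Motion practice: 128.7 × $315 = $40,540.50
Deposition and discovery: 86.4 × $345 = $29,808.00
Subtotal: $8,277.00 + $14,399.00 + $8,274.00 + $40,540.50 + $29,808.00 = $101,298.50
Travel: 33.1 × $290 = $9,599.00
Total: $101,298.50 + $9,599.00 = $110,897.50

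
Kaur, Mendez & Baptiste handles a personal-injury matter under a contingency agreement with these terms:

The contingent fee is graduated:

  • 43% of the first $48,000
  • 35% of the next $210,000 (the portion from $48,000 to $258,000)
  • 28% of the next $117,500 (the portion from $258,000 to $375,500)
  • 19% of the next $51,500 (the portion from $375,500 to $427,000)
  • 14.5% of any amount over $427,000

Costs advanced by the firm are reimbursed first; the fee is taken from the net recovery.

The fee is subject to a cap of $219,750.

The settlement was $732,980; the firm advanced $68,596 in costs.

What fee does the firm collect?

Fee base (net of costs): $732,980 − $68,596 = $664,384
First $48,000 at 43% = $20,640.00
Next $210,000 at 35% = $73,500.00
Next $117,500 at 28% = $32,900.00
Next $51,500 at 19% = $9,785.00
Remaining $237,384 at 14.5% = $34,420.68
Fee: $20,640.00 + $73,500.00 + $32,900.00 + $9,785.00 + $34,420.68 = $171,245.68
$171,245.68 is under the $219,750 cap.

$171,245.68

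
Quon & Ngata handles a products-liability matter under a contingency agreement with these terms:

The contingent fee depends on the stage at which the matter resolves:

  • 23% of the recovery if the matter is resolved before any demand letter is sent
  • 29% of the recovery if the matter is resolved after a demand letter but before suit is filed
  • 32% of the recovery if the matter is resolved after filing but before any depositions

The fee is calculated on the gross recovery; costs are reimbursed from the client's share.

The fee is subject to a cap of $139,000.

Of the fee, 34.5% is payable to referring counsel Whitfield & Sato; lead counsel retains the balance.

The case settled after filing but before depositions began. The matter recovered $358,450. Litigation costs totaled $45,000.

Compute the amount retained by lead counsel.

Fee base is the gross recovery, $358,450; costs are reimbursed separately.
The matter settled after filing but before depositions began, so the 32% rate applies.
$358,450 × 32% = $114,704.00
$114,704.00 is under the $139,000 cap.
Referral share: 34.5% of $114,704.00 = $39,572.88; lead counsel retains $114,704.00 − $39,572.88 = $75,131.12.

$75,131.12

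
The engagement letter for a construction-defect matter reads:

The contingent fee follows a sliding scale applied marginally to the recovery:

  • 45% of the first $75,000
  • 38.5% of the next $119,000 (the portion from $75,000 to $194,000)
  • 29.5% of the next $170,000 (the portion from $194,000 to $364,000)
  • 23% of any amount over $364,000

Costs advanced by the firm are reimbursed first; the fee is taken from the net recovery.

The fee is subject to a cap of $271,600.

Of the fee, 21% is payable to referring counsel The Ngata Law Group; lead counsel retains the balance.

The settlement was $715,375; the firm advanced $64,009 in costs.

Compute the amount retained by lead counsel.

$154,689.25

Fee base (net of costs): $715,375 − $64,009 = $651,366
First $75,000 at 45% = $33,750.00
Next $119,000 at 38.5% = $45,815.00
Next $170,000 at 29.5% = $50,150.00
Remaining $287,366 at 23% = $66,094.18
Fee: $33,750.00 + $45,815.00 + $50,150.00 + $66,094.18 = $195,809.18
$195,809.18 is under the $271,600 cap.
Referral share: 21% of $195,809.18 = $41,119.93; lead counsel retains $195,809.18 − $41,119.93 = $154,689.25.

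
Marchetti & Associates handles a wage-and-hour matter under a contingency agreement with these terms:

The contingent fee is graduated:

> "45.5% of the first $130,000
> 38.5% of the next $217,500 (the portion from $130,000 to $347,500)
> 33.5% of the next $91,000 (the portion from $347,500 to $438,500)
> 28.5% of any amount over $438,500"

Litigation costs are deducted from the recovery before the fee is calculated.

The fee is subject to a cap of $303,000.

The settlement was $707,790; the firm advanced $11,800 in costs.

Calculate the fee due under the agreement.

$246,757.15

Fee base (net of costs): $707,790 − $11,800 = $695,990
First $130,000 at 45.5% = $59,150.00
Next $217,500 at 38.5% = $83,737.50
Next $91,000 at 33.5% = $30,485.00
Remaining $257,490 at 28.5% = $73,384.65
Fee: $59,150.00 + $83,737.50 + $30,485.00 + $73,384.65 = $246,757.15
$246,757.15 is under the $303,000 cap.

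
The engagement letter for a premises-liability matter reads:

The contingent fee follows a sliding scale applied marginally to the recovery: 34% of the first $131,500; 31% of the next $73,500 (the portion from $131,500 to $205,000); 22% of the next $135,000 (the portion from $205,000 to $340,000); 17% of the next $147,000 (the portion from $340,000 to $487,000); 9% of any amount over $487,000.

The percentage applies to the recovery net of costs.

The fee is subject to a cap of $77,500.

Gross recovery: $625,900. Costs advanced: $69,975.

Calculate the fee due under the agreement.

$77,500.00

Fee base (net of costs): $625,900 − $69,975 = $555,925
First $131,500 at 34% = $44,710.00
Next $73,500 at 31% = $22,785.00
Next $135,000 at 22% = $29,700.00
Next $147,000 at 17% = $24,990.00
Remaining $68,925 at 9% = $6,203.25
Fee: $44,710.00 + $22,785.00 + $29,700.00 + $24,990.00 + $6,203.25 = $128,388.25
$128,388.25 exceeds the $77,500 cap, so the fee is capped at $77,500.00.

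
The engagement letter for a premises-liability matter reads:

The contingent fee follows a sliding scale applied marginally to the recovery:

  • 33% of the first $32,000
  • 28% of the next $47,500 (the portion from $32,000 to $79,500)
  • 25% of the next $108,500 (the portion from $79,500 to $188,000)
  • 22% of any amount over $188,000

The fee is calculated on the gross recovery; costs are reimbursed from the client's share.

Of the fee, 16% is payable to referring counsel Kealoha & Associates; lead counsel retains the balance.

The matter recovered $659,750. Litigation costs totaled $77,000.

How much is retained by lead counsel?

Fee base is the gross recovery, $659,750; costs are reimbursed separately.
First $32,000 at 33% = $10,560.00
Next $47,500 at 28% = $13,300.00
Next $108,500 at 25% = $27,125.00
Remaining $471,750 at 22% = $103,785.00
Fee: $10,560.00 + $13,300.00 + $27,125.00 + $103,785.00 = $154,770.00
Referral share: 16% of $154,770.00 = $24,763.20; lead counsel retains $154,770.00 − $24,763.20 = $130,006.80.

$130,006.80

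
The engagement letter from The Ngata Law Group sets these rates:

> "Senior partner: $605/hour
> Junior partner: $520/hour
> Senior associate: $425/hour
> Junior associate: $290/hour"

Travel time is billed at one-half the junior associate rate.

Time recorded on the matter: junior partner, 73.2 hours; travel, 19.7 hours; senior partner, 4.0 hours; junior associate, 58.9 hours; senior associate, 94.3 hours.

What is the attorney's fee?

Senior partner: 4.0 × $605 = $2,420.00
Junior partner: 73.2 × $520 = $38,064.00
Senior associate: 94.3 × $425 = $40,077.50
Junior associate: 58.9 × $290 = $17,081.00
Subtotal: $2,420.00 + $38,064.00 + $40,077.50 + $17,081.00 = $97,642.50
Travel: 19.7 × ($290 ÷ 2) = 19.7 × $145.00 = $2,856.50
Total: $97,642.50 + $2,856.50 = $100,499.00

$100,499.00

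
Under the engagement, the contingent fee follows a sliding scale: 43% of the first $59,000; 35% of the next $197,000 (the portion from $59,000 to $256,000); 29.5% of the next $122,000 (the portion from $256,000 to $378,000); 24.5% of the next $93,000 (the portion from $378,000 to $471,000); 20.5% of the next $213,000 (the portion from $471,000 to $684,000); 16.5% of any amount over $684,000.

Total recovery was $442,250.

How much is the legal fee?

$146,051.25

First $59,000 at 43% = $25,370.00
Next $197,000 at 35% = $68,950.00
Next $122,000 at 29.5% = $35,990.00
Remaining $64,250 at 24.5% = $15,741.25
Fee: $25,370.00 + $68,950.00 + $35,990.00 + $15,741.25 = $146,051.25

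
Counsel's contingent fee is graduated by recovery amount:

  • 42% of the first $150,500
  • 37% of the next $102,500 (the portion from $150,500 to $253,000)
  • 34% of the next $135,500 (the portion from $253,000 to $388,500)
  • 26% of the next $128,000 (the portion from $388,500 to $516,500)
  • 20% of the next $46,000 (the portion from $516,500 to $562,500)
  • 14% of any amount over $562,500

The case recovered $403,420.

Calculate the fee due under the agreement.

$151,084.20

First $150,500 at 42% = $63,210.00
Next $102,500 at 37% = $37,925.00
Next $135,500 at 34% = $46,070.00
Remaining $14,920 at 26% = $3,879.20
Fee: $63,210.00 + $37,925.00 + $46,070.00 + $3,879.20 = $151,084.20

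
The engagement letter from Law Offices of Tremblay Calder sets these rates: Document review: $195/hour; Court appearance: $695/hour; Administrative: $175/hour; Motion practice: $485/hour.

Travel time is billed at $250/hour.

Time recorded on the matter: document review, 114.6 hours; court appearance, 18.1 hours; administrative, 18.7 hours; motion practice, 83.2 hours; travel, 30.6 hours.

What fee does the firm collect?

Document review: 114.6 × $195 = $22,347.00
Court appearance: 18.1 × $695 = $12,579.50
Administrative: 18.7 × $175 = $3,272.50
Motion practice: 83.2 × $485 = $40,352.00
Subtotal: $22,347.00 + $12,579.50 + $3,272.50 + $40,352.00 = $78,551.00
Travel: 30.6 × $250 = $7,650.00
Total: $78,551.00 + $7,650.00 = $86,201.00

$86,201.00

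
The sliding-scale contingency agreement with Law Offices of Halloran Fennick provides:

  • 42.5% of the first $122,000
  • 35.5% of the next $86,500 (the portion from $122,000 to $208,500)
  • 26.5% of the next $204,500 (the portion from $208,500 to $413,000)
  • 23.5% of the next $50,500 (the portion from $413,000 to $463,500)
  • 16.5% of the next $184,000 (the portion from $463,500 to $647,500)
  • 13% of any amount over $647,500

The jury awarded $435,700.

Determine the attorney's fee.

$142,084.50

First $122,000 at 42.5% = $51,850.00
Next $86,500 at 35.5% = $30,707.50
Next $204,500 at 26.5% = $54,192.50
Remaining $22,700 at 23.5% = $5,334.50
Fee: $51,850.00 + $30,707.50 + $54,192.50 + $5,334.50 = $142,084.50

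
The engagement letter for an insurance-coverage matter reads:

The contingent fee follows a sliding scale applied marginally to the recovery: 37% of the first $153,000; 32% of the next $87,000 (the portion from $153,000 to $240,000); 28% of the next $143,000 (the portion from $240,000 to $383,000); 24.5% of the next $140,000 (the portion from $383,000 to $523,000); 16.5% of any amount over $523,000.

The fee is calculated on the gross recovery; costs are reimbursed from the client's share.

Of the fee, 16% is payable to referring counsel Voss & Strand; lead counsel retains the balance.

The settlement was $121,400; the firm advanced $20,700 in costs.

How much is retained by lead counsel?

Fee base is the gross recovery, $121,400; costs are reimbursed separately.
First $121,400 at 37% = $44,918.00
Referral share: 16% of $44,918.00 = $7,186.88; lead counsel retains $44,918.00 − $7,186.88 = $37,731.12.

$37,731.12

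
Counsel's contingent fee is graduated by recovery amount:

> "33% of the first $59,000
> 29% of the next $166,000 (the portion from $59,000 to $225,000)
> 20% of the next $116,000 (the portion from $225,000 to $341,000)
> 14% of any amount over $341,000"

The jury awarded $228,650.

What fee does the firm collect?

First $59,000 at 33% = $19,470.00
Next $166,000 at 29% = $48,140.00
Remaining $3,650 at 20% = $730.00
Fee: $19,470.00 + $48,140.00 + $730.00 = $68,340.00

$68,340.00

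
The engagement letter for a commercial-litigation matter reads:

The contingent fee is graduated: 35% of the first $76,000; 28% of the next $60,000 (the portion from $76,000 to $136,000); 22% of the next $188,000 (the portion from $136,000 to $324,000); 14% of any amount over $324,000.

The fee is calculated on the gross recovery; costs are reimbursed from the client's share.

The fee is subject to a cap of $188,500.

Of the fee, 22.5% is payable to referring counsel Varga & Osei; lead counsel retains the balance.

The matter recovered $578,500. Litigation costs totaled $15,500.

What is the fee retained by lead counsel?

Fee base is the gross recovery, $578,500; costs are reimbursed separately.
First $76,000 at 35% = $26,600.00
Next $60,000 at 28% = $16,800.00
Next $188,000 at 22% = $41,360.00
Remaining $254,500 at 14% = $35,630.00
Fee: $26,600.00 + $16,800.00 + $41,360.00 + $35,630.00 = $120,390.00
$120,390.00 is under the $188,500 cap.
Referral share: 22.5% of $120,390.00 = $27,087.75; lead counsel retains $120,390.00 − $27,087.75 = $93,302.25.

$93,302.25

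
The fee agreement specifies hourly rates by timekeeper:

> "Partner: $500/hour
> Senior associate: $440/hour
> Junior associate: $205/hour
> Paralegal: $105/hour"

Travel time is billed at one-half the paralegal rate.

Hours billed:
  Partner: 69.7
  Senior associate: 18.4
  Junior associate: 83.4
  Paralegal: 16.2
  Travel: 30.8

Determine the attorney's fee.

$63,361.00

Partner: 69.7 × $500 = $34,850.00
Senior associate: 18.4 × $440 = $8,096.00
Junior associate: 83.4 × $205 = $17,097.00
Paralegal: 16.2 × $105 = $1,701.00
Subtotal: $34,850.00 + $8,096.00 + $17,097.00 + $1,701.00 = $61,744.00
Travel: 30.8 × ($105 ÷ 2) = 30.8 × $52.50 = $1,617.00
Total: $61,744.00 + $1,617.00 = $63,361.00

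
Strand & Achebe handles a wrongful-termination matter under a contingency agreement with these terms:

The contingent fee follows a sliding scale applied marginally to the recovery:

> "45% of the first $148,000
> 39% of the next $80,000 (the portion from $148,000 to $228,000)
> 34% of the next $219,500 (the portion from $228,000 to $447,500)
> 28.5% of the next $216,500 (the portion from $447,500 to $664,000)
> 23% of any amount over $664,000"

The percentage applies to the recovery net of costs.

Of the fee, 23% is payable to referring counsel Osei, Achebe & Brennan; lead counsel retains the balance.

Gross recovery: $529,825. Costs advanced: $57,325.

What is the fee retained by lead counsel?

Fee base (net of costs): $529,825 − $57,325 = $472,500
First $148,000 at 45% = $66,600.00
Next $80,000 at 39% = $31,200.00
Next $219,500 at 34% = $74,630.00
Remaining $25,000 at 28.5% = $7,125.00
Fee: $66,600.00 + $31,200.00 + $74,630.00 + $7,125.00 = $179,555.00
Referral share: 23% of $179,555.00 = $41,297.65; lead counsel retains $179,555.00 − $41,297.65 = $138,257.35.

$138,257.35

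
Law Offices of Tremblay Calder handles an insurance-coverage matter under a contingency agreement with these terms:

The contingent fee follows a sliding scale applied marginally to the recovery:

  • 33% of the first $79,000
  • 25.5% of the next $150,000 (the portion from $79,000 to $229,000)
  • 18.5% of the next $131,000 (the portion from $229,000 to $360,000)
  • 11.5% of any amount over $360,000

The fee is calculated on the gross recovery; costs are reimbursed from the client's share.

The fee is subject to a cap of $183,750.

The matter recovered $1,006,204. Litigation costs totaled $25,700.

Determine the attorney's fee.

$162,868.46

Fee base is the gross recovery, $1,006,204; costs are reimbursed separately.
First $79,000 at 33% = $26,070.00
Next $150,000 at 25.5% = $38,250.00
Next $131,000 at 18.5% = $24,235.00
Remaining $646,204 at 11.5% = $74,313.46
Fee: $26,070.00 + $38,250.00 + $24,235.00 + $74,313.46 = $162,868.46
$162,868.46 is under the $183,750 cap.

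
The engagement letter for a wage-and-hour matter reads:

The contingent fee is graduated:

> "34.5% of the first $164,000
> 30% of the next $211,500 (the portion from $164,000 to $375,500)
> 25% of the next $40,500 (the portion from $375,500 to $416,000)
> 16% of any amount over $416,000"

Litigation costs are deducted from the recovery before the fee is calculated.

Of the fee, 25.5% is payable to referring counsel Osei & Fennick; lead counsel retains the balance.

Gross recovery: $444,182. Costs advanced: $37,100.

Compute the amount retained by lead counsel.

Fee base (net of costs): $444,182 − $37,100 = $407,082
First $164,000 at 34.5% = $56,580.00
Next $211,500 at 30% = $63,450.00
Remaining $31,582 at 25% = $7,895.50
Fee: $56,580.00 + $63,450.00 + $7,895.50 = $127,925.50
Referral share: 25.5% of $127,925.50 = $32,621.00; lead counsel retains $127,925.50 − $32,621.00 = $95,304.50.

$95,304.50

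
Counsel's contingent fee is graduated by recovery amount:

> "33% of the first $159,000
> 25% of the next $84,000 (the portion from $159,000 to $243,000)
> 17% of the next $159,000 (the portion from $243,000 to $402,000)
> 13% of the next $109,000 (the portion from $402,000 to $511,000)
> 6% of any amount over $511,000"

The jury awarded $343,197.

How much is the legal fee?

First $159,000 at 33% = $52,470.00
Next $84,000 at 25% = $21,000.00
Remaining $100,197 at 17% = $17,033.49
Fee: $52,470.00 + $21,000.00 + $17,033.49 = $90,503.49

$90,503.49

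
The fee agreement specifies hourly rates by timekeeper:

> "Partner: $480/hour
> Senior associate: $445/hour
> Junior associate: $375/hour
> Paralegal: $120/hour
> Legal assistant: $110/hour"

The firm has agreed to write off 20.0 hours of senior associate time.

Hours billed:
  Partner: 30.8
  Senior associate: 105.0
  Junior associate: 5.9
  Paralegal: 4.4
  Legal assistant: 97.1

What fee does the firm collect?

$66,030.50

Partner: 30.8 × $480 = $14,784.00
Senior associate: 105.0 × $445 = $46,725.00
Junior associate: 5.9 × $375 = $2,212.50
Paralegal: 4.4 × $120 = $528.00
Legal assistant: 97.1 × $110 = $10,681.00
Subtotal: $74,930.50
Write-off: 20.0 × $445 = $8,900.00
Total: $74,930.50 − $8,900.00 = $66,030.50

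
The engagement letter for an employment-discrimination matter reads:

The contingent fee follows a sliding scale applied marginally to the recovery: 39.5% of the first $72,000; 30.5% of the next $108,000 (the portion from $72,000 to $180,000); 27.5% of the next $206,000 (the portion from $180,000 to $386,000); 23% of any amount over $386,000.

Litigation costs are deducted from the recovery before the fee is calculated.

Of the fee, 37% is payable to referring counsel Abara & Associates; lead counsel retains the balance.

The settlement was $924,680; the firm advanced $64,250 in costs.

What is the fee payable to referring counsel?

$84,045.09

Fee base (net of costs): $924,680 − $64,250 = $860,430
First $72,000 at 39.5% = $28,440.00
Next $108,000 at 30.5% = $32,940.00
Next $206,000 at 27.5% = $56,650.00
Remaining $474,430 at 23% = $109,118.90
Fee: $28,440.00 + $32,940.00 + $56,650.00 + $109,118.90 = $227,148.90
Referral share: 37% of $227,148.90 = $84,045.09; lead counsel retains $227,148.90 − $84,045.09 = $143,103.81.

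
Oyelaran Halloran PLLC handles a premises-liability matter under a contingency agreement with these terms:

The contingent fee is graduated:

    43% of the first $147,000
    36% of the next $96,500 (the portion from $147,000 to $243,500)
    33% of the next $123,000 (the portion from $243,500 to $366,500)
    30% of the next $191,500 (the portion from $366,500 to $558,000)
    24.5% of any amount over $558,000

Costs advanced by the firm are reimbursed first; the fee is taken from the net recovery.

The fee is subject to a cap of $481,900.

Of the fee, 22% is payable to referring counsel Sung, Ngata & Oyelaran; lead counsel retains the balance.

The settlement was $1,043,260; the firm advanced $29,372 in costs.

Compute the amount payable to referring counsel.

Fee base (net of costs): $1,043,260 − $29,372 = $1,013,888
First $147,000 at 43% = $63,210.00
Next $96,500 at 36% = $34,740.00
Next $123,000 at 33% = $40,590.00
Next $191,500 at 30% = $57,450.00
Remaining $455,888 at 24.5% = $111,692.56
Fee: $63,210.00 + $34,740.00 + $40,590.00 + $57,450.00 + $111,692.56 = $307,682.56
$307,682.56 is under the $481,900 cap.
Referral share: 22% of $307,682.56 = $67,690.16; lead counsel retains $307,682.56 − $67,690.16 = $239,992.40.

$67,690.16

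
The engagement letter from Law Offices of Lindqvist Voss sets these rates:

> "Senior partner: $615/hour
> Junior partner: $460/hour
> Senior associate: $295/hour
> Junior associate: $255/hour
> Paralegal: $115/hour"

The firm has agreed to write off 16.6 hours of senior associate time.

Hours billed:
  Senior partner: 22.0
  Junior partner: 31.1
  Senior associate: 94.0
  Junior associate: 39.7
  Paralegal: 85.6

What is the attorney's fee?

$70,636.50

Senior partner: 22.0 × $615 = $13,530.00
Junior partner: 31.1 × $460 = $14,306.00
Senior associate: 94.0 × $295 = $27,730.00
Junior associate: 39.7 × $255 = $10,123.50
Paralegal: 85.6 × $115 = $9,844.00
Subtotal: $75,533.50
Write-off: 16.6 × $295 = $4,897.00
Total: $75,533.50 − $4,897.00 = $70,636.50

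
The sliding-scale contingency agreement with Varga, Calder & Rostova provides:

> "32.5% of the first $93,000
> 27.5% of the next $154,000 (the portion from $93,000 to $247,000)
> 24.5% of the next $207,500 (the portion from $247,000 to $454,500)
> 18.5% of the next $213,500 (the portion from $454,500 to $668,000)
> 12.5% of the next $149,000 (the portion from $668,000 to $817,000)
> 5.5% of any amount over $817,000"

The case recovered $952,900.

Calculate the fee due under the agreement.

$189,009.50

First $93,000 at 32.5% = $30,225.00
Next $154,000 at 27.5% = $42,350.00
Next $207,500 at 24.5% = $50,837.50
Next $213,500 at 18.5% = $39,497.50
Next $149,000 at 12.5% = $18,625.00
Remaining $135,900 at 5.5% = $7,474.50
Fee: $30,225.00 + $42,350.00 + $50,837.50 + $39,497.50 + $18,625.00 + $7,474.50 = $189,009.50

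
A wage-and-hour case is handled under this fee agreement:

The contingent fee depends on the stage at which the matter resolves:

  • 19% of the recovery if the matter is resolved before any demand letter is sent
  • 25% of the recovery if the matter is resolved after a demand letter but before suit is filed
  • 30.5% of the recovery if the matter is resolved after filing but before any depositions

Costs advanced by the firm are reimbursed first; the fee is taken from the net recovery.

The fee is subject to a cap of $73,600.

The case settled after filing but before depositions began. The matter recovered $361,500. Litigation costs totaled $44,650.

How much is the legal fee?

Fee base (net of costs): $361,500 − $44,650 = $316,850
The matter settled after filing but before depositions began, so the 30.5% rate applies.
$316,850 × 30.5% = $96,639.25
$96,639.25 exceeds the $73,600 cap, so the fee is capped at $73,600.00.

$73,600.00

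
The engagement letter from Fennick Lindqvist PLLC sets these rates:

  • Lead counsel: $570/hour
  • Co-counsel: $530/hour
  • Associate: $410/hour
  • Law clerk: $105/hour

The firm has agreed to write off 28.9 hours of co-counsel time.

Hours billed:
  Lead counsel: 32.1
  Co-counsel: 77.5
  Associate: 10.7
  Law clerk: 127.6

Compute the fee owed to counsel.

Lead counsel: 32.1 × $570 = $18,297.00
Co-counsel: 77.5 × $530 = $41,075.00
Associate: 10.7 × $410 = $4,387.00
Law clerk: 127.6 × $105 = $13,398.00
Subtotal: $77,157.00
Write-off: 28.9 × $530 = $15,317.00
Total: $77,157.00 − $15,317.00 = $61,840.00

$61,840.00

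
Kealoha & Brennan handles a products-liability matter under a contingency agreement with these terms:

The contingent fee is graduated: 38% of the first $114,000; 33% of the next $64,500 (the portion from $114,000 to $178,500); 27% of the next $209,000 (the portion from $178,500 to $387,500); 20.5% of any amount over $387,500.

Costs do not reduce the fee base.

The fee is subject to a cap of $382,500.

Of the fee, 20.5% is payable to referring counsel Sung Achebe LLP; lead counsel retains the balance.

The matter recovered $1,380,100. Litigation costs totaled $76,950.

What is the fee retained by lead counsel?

Fee base is the gross recovery, $1,380,100; costs are reimbursed separately.
First $114,000 at 38% = $43,320.00
Next $64,500 at 33% = $21,285.00
Next $209,000 at 27% = $56,430.00
Remaining $992,600 at 20.5% = $203,483.00
Fee: $43,320.00 + $21,285.00 + $56,430.00 + $203,483.00 = $324,518.00
$324,518.00 is under the $382,500 cap.
Referral share: 20.5% of $324,518.00 = $66,526.19; lead counsel retains $324,518.00 − $66,526.19 = $257,991.81.

$257,991.81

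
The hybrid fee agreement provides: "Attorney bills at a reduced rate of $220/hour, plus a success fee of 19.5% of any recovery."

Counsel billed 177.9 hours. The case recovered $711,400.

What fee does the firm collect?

$177,861.00

Hourly: 177.9 × $220 = $39,138.00
Success fee: 19.5% of $711,400 = $138,723.00
Total: $39,138.00 + $138,723.00 = $177,861.00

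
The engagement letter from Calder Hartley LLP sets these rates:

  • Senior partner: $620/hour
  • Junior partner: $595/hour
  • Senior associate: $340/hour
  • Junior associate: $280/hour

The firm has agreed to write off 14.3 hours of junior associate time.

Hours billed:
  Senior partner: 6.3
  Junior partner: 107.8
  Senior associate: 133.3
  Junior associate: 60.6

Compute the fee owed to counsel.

$126,333.00

Senior partner: 6.3 × $620 = $3,906.00
Junior partner: 107.8 × $595 = $64,141.00
Senior associate: 133.3 × $340 = $45,322.00
Junior associate: 60.6 × $280 = $16,968.00
Subtotal: $130,337.00
Write-off: 14.3 × $280 = $4,004.00
Total: $130,337.00 − $4,004.00 = $126,333.00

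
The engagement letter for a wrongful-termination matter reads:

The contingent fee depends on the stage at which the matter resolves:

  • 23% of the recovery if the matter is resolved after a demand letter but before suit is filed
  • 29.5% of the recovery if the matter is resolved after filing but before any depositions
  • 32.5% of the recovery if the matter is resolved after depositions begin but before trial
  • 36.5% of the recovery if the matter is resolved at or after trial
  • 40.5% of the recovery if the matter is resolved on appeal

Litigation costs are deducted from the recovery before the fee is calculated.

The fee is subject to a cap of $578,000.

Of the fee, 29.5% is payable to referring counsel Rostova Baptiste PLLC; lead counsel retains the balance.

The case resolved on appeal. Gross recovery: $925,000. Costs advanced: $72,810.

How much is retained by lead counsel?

Fee base (net of costs): $925,000 − $72,810 = $852,190
The matter resolved on appeal, so the 40.5% rate applies.
$852,190 × 40.5% = $345,136.95
$345,136.95 is under the $578,000 cap.
Referral share: 29.5% of $345,136.95 = $101,815.40; lead counsel retains $345,136.95 − $101,815.40 = $243,321.55.

$243,321.55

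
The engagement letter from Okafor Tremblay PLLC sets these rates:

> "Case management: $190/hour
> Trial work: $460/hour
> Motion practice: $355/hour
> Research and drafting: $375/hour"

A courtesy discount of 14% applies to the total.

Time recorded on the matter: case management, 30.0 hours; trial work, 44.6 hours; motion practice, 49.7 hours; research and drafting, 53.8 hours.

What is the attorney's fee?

$55,069.67

Case management: 30.0 × $190 = $5,700.00
Trial work: 44.6 × $460 = $20,516.00
Motion practice: 49.7 × $355 = $17,643.50
Research and drafting: 53.8 × $375 = $20,175.00
Subtotal: $64,034.50
Less 14% discount: −$8,964.83
Total: $64,034.50 − $8,964.83 = $55,069.67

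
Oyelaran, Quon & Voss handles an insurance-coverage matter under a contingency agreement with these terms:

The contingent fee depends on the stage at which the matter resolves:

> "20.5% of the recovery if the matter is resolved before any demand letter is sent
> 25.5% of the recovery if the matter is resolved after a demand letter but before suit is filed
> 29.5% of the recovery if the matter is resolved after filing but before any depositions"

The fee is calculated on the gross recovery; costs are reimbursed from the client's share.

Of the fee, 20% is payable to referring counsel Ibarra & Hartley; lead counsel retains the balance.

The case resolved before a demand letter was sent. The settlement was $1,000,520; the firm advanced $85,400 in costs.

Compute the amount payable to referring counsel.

Fee base is the gross recovery, $1,000,520; costs are reimbursed separately.
The matter resolved before a demand letter was sent, so the 20.5% rate applies.
$1,000,520 × 20.5% = $205,106.60
Referral share: 20% of $205,106.60 = $41,021.32; lead counsel retains $205,106.60 − $41,021.32 = $164,085.28.

$41,021.32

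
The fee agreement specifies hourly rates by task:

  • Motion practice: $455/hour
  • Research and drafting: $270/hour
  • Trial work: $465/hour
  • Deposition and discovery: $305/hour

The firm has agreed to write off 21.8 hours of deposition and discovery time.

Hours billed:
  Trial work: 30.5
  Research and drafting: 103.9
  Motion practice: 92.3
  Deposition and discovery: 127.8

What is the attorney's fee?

$116,562.00

Motion practice: 92.3 × $455 = $41,996.50
Research and drafting: 103.9 × $270 = $28,053.00
Trial work: 30.5 × $465 = $14,182.50
Deposition and discovery: 127.8 × $305 = $38,979.00
Subtotal: $123,211.00
Write-off: 21.8 × $305 = $6,649.00
Total: $123,211.00 − $6,649.00 = $116,562.00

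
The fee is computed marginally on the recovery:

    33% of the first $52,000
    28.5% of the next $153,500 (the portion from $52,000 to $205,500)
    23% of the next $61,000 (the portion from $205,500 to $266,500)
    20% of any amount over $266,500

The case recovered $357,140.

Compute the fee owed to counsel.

First $52,000 at 33% = $17,160.00
Next $153,500 at 28.5% = $43,747.50
Next $61,000 at 23% = $14,030.00
Remaining $90,640 at 20% = $18,128.00
Fee: $17,160.00 + $43,747.50 + $14,030.00 + $18,128.00 = $93,065.50

$93,065.50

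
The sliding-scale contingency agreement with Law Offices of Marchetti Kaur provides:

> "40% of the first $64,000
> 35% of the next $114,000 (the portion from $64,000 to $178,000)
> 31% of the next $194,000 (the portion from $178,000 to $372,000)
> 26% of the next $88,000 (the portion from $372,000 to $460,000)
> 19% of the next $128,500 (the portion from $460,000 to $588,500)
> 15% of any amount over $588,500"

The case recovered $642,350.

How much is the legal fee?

$181,012.50

First $64,000 at 40% = $25,600.00
Next $114,000 at 35% = $39,900.00
Next $194,000 at 31% = $60,140.00
Next $88,000 at 26% = $22,880.00
Next $128,500 at 19% = $24,415.00
Remaining $53,850 at 15% = $8,077.50
Fee: $25,600.00 + $39,900.00 + $60,140.00 + $22,880.00 + $24,415.00 + $8,077.50 = $181,012.50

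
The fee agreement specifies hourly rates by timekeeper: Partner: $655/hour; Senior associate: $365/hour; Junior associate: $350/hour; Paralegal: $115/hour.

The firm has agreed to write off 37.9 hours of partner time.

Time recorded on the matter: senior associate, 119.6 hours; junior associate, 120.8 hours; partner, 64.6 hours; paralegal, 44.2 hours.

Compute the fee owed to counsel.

Partner: 64.6 × $655 = $42,313.00
Senior associate: 119.6 × $365 = $43,654.00
Junior associate: 120.8 × $350 = $42,280.00
Paralegal: 44.2 × $115 = $5,083.00
Subtotal: $133,330.00
Write-off: 37.9 × $655 = $24,824.50
Total: $133,330.00 − $24,824.50 = $108,505.50

$108,505.50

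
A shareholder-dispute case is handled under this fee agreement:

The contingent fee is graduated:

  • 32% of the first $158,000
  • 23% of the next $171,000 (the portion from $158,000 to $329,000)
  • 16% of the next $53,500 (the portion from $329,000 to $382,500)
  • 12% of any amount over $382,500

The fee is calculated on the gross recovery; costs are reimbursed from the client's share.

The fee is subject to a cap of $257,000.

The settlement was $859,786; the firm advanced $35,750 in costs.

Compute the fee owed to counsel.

Fee base is the gross recovery, $859,786; costs are reimbursed separately.
First $158,000 at 32% = $50,560.00
Next $171,000 at 23% = $39,330.00
Next $53,500 at 16% = $8,560.00
Remaining $477,286 at 12% = $57,274.32
Fee: $50,560.00 + $39,330.00 + $8,560.00 + $57,274.32 = $155,724.32
$155,724.32 is under the $257,000 cap.

$155,724.32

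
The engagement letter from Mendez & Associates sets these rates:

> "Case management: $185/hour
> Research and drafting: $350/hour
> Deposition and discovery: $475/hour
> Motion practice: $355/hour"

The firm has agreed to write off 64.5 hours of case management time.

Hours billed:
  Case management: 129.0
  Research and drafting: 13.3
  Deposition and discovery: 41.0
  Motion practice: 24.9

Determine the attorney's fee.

Case management: 129.0 × $185 = $23,865.00
Research and drafting: 13.3 × $350 = $4,655.00
Deposition and discovery: 41.0 × $475 = $19,475.00
Motion practice: 24.9 × $355 = $8,839.50
Subtotal: $56,834.50
Write-off: 64.5 × $185 = $11,932.50
Total: $56,834.50 − $11,932.50 = $44,902.00

$44,902.00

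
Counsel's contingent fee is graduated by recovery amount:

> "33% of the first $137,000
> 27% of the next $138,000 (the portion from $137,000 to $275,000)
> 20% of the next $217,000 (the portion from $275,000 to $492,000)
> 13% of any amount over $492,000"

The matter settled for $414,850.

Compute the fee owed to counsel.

First $137,000 at 33% = $45,210.00
Next $138,000 at 27% = $37,260.00
Remaining $139,850 at 20% = $27,970.00
Fee: $45,210.00 + $37,260.00 + $27,970.00 = $110,440.00

$110,440.00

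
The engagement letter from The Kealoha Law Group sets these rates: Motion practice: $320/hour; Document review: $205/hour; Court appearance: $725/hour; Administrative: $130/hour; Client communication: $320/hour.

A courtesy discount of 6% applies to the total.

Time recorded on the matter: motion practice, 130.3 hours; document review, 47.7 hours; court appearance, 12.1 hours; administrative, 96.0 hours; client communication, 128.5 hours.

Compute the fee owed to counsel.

$107,016.18

Motion practice: 130.3 × $320 = $41,696.00
Document review: 47.7 × $205 = $9,778.50
Court appearance: 12.1 × $725 = $8,772.50
Administrative: 96.0 × $130 = $12,480.00
Client communication: 128.5 × $320 = $41,120.00
Subtotal: $113,847.00
Less 6% discount: −$6,830.82
Total: $113,847.00 − $6,830.82 = $107,016.18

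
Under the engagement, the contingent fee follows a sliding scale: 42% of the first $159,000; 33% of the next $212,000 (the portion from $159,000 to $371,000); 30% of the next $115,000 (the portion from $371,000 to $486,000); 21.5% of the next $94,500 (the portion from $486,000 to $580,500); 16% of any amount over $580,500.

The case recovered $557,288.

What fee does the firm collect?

First $159,000 at 42% = $66,780.00
Next $212,000 at 33% = $69,960.00
Next $115,000 at 30% = $34,500.00
Remaining $71,288 at 21.5% = $15,326.92
Fee: $66,780.00 + $69,960.00 + $34,500.00 + $15,326.92 = $186,566.92

$186,566.92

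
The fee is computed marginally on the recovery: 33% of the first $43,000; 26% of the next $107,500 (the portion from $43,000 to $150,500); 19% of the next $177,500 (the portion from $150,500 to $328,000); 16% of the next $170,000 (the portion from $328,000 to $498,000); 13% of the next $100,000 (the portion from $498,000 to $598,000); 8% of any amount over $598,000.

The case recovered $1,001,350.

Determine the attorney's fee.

$148,333.00

First $43,000 at 33% = $14,190.00
Next $107,500 at 26% = $27,950.00
Next $177,500 at 19% = $33,725.00
Next $170,000 at 16% = $27,200.00
Next $100,000 at 13% = $13,000.00
Remaining $403,350 at 8% = $32,268.00
Fee: $14,190.00 + $27,950.00 + $33,725.00 + $27,200.00 + $13,000.00 + $32,268.00 = $148,333.00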